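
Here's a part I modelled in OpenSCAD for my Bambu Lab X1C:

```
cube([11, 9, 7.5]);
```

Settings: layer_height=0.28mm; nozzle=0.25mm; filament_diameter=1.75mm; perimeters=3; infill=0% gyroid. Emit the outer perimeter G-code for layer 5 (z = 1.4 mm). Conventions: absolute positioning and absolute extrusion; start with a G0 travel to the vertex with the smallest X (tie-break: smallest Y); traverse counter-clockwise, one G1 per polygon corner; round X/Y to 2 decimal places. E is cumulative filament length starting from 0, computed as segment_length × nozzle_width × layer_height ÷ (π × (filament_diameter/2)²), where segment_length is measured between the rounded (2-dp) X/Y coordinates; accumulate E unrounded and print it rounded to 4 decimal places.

G0 X0.00 Y0.00 Z1.40
G1 X11.00 Y0.00 E0.3201
G1 X11.00 Y9.00 E0.5821
G1 X0.00 Y9.00 E0.9022
G1 X0.00 Y0.00 E1.1641

At z = 1.4 mm: the cube (footprint 11×9) is included at this height. The outline is a single polygon with 4 vertices. Extrusion per mm of travel: 0.25 × 0.28 / (π × 0.875²) = 0.029103. Accumulating E over each segment gives final E = 1.1641.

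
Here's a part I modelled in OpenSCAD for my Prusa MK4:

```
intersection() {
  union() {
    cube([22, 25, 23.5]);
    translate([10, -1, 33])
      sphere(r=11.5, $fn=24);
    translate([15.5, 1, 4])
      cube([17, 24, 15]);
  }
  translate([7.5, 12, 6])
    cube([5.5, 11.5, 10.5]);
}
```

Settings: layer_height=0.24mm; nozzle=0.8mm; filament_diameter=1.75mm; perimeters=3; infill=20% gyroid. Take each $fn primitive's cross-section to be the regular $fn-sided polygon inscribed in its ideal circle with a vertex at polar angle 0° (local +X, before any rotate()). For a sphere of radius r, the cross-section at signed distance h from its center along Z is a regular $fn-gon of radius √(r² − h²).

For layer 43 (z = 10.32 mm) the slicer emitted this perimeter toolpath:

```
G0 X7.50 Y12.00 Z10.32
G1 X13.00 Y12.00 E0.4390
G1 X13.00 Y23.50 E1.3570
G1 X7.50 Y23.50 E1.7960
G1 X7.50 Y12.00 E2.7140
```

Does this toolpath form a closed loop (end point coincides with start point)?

Start point (G0): (7.50, 12.00). End point (last G1): the path returns to the start — closed.

yes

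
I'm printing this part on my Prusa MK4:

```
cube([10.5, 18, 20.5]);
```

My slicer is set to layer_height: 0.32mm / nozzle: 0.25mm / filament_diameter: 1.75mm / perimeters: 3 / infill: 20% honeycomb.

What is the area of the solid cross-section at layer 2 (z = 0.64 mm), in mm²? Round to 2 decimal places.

189.00 mm²

At z = 0.64 mm: the 10.5×18 cube contributes its full rectangle (area 189.00 mm²). Overall, the cross-section is a single solid region. Net area = 189.00 mm².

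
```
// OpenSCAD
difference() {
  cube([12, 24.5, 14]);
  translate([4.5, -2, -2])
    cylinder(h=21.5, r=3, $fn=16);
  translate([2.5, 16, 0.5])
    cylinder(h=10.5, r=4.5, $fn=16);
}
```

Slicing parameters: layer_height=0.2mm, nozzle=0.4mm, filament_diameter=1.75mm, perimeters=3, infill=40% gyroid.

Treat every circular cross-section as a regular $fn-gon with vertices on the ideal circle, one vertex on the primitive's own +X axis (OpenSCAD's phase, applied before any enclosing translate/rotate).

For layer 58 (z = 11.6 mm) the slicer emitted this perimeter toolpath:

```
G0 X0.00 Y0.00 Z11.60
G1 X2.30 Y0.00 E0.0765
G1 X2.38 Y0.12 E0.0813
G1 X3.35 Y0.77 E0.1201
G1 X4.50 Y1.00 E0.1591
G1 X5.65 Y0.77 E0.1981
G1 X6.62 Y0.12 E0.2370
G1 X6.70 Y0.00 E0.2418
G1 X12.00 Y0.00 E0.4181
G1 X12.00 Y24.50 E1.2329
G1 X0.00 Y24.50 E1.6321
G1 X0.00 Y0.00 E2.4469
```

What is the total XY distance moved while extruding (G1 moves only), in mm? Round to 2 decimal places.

73.57 mm

Sum the Euclidean lengths of each G1 segment: total = 73.57 mm.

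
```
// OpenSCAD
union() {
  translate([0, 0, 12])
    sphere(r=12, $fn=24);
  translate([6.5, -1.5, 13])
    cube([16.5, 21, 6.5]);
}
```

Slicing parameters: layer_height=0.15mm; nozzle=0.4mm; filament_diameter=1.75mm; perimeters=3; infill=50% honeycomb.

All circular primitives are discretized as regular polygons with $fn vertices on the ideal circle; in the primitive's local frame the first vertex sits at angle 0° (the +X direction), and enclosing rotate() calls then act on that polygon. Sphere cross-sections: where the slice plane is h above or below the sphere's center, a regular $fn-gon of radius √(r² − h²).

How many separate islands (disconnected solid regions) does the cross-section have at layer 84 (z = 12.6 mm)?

1

At z = 12.6 mm: the sphere: section is a regular 24-gon, circumradius = √(r²−h²) = √(12²−0.6²) = 11.985; the cube at (6.5, -1.5) is not intersected at this z (z outside [13, 19.5]); Merging all regions: only the r=12 sphere is present, so the union is just that shape — 1 connected region. Overall, the cross-section is a single solid region. Island count = 1.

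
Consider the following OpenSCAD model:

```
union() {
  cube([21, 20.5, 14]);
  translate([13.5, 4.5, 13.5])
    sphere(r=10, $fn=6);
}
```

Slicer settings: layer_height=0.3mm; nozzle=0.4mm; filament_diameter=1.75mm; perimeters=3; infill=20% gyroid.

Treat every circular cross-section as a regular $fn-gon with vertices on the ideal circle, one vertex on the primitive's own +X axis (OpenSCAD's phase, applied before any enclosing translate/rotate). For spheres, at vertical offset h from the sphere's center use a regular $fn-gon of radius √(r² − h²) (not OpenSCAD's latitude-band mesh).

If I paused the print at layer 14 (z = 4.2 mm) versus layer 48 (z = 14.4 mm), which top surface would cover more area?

Layer 14 (z = 4.2): the cube (footprint 21×20.5) is included at this height (area 430.50 mm²); the sphere at (13.5, 4.5): section is a regular 6-gon, circumradius = √(r²−h²) = √(10²−9.3²) = 3.676 (area = (6/2)·3.676²·sin(360°/6) = 35.10 mm²); Taking the union: the r=10 sphere at (13.5, 4.5) lies entirely inside the 21×20.5 cube, so the union is just the 21×20.5 cube — area = 430.50 mm². So its area = 430.50 mm². Layer 48 (z = 14.4): the cube does not reach this height (z outside [0, 14]); the r=10 sphere at (13.5, 4.5) slices to a regular 6-gon of circumradius 9.959 (√(r²−h²) with h=0.9 from center) (area = (6/2)·9.959²·sin(360°/6) = 257.70 mm²); Merging all regions: only the r=10 sphere at (13.5, 4.5) is present, so the union is just that shape — area = 257.70 mm². So its area = 257.70 mm². Layer 14 is larger (430.50 vs 257.70 mm²).

layer 14 (z = 4.2 mm)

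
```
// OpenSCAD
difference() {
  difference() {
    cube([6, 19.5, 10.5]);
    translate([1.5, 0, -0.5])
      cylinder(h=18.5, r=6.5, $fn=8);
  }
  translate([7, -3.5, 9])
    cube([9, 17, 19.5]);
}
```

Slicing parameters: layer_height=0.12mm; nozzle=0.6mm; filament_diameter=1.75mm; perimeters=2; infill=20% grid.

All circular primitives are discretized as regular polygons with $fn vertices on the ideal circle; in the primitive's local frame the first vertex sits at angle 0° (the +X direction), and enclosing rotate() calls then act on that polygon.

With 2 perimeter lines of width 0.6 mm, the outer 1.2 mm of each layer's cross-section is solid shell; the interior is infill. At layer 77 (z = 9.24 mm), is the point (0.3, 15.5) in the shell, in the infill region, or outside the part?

shell

At z = 9.24 mm: the cube (footprint 6×19.5) is included at this height; the r=6.5 cylinder at (1.5, 0) contributes a regular 8-gon of circumradius 6.5; Taking the first minus the rest: starting from the 6×19.5 cube, the r=6.5 cylinder at (1.5, 0) partially overlaps it — only the 34.34 mm² overlap (of its 119.50 mm²) is removed, clipping the outline — 1 connected region; the cube at (7, -3.5) (footprint 9×17) is included at this height; After the difference (first − rest): starting from that combined region, the 9×17 cube at (7, -3.5) misses the remaining region (no effect) — 1 connected region. Overall, the cross-section is a single solid region. The nearest boundary edge runs (0.00, 5.88)→(0.00, 19.50); distance from the point to it = 0.30 mm. The point is inside the cross-section, 0.30 mm from the nearest boundary — within the 1.2 mm shell band (2 × 0.6).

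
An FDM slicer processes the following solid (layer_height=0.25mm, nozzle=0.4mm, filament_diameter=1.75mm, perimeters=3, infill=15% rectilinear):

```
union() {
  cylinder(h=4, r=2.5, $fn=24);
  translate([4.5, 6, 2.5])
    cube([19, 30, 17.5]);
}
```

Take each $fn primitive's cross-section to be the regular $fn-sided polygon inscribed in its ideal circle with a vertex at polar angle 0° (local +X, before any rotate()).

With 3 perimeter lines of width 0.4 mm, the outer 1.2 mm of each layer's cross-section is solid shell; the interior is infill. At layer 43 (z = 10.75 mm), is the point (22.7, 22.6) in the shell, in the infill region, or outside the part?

shell

At z = 10.75 mm: the cylinder is not intersected at this z (z outside [0, 4]); the cube at (4.5, 6) is present — its section is the full 19×30 rectangle; Combining (union): only the 19×30 cube at (4.5, 6) is present, so the union is just that shape — 1 connected region. Overall, the cross-section is a single solid region. The nearest boundary edge runs (23.50, 6.00)→(23.50, 36.00); distance from the point to it = 0.80 mm. The point is inside the cross-section, 0.80 mm from the nearest boundary — within the 1.2 mm shell band (3 × 0.4).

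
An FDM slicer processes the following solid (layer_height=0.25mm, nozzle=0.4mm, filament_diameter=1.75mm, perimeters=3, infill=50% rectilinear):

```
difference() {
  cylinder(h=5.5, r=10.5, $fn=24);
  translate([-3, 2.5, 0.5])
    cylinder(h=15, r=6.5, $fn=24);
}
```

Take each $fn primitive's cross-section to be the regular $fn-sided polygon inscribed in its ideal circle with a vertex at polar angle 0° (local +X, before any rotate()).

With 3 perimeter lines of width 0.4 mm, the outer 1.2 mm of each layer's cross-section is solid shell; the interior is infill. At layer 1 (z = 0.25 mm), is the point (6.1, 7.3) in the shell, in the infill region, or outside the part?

At z = 0.25 mm: the cylinder: section is a regular 24-gon, circumradius r=10.5; the cylinder at (-3, 2.5) does not reach this height (z outside [0.5, 15.5]); Taking the first minus the rest: none of the subtracted shapes is present at this height, so the r=10.5 cylinder is unchanged — 1 connected region. Overall, the cross-section is a single solid region. The nearest boundary edge runs (7.42, 7.42)→(5.25, 9.09); distance from the point to it = 0.91 mm. The point is inside the cross-section, 0.91 mm from the nearest boundary — within the 1.2 mm shell band (3 × 0.4).

shell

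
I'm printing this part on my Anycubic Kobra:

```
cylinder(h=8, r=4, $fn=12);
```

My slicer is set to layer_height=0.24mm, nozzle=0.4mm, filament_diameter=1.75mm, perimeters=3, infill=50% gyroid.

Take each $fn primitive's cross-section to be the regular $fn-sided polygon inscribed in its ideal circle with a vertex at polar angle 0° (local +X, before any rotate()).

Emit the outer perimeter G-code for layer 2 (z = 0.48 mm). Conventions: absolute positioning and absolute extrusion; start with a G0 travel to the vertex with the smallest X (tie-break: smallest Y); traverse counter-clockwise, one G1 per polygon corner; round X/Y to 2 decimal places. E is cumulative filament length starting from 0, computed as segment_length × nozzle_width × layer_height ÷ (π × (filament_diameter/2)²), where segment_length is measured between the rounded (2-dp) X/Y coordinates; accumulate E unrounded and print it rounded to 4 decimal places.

G0 X-4.00 Y0.00 Z0.48
G1 X-3.46 Y-2.00 E0.0827
G1 X-2.00 Y-3.46 E0.1651
G1 X0.00 Y-4.00 E0.2478
G1 X2.00 Y-3.46 E0.3305
G1 X3.46 Y-2.00 E0.4129
G1 X4.00 Y0.00 E0.4955
G1 X3.46 Y2.00 E0.5782
G1 X2.00 Y3.46 E0.6606
G1 X0.00 Y4.00 E0.7433
G1 X-2.00 Y3.46 E0.8260
G1 X-3.46 Y2.00 E0.9084
G1 X-4.00 Y0.00 E0.9911

At z = 0.48 mm: the r=4 cylinder contributes a regular 12-gon of circumradius 4. The outline is a single polygon with 12 vertices. Extrusion per mm of travel: 0.4 × 0.24 / (π × 0.875²) = 0.039912. Accumulating E over each segment gives final E = 0.9911.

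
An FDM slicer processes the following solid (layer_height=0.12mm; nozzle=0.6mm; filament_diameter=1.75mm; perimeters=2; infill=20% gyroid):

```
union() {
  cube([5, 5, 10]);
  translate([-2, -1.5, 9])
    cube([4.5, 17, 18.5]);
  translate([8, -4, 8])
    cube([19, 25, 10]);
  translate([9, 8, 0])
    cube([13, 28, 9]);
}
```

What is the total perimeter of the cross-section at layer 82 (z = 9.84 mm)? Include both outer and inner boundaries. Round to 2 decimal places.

At z = 9.84 mm: the cube is present — its section is the full 5×5 rectangle (perimeter 20.00 mm); the 4.5×17 cube at (-2, -1.5) contributes its full rectangle (perimeter 43.00 mm); the cube at (8, -4) (footprint 19×25) is included at this height (perimeter 88.00 mm); the cube at (9, 8) is absent (z outside [0, 9]); Merging all regions: the regions partially overlap (shared area 12.50 mm²), so the edge portions inside another operand are dropped and the merged outline is re-measured after clipping — boundary = 136.00 mm. Overall, the cross-section has 2 separate islands. Total boundary length (outer) = 136.00 mm.

136.00 mm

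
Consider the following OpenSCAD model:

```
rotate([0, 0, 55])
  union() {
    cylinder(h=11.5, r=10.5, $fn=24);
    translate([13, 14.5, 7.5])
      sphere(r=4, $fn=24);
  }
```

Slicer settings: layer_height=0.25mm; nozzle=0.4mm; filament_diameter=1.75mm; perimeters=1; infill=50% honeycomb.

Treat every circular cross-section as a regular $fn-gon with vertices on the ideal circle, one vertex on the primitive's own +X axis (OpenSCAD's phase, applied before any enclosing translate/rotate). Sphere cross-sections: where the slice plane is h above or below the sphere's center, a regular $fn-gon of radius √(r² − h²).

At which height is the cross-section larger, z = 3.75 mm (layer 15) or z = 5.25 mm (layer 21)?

layer 21 (z = 5.25 mm)

Layer 15 (z = 3.75): the r=10.5 cylinder contributes a regular 24-gon of circumradius 10.5 (area = (24/2)·10.500²·sin(360°/24) = 342.42 mm²); the r=4 sphere at (13, 14.5) contributes a regular 24-gon of circumradius √(4²−3.75²) = 1.392 (area = (24/2)·1.392²·sin(360°/24) = 6.02 mm²); Combining (union): the 2 present regions are separate (no shared area or edge), so areas and boundary lengths simply add and each stays a separate island — area = 348.44 mm²; (rotated 55° about Z; rotation is an isometry so areas/perimeters/island counts are preserved). So its area = 348.44 mm². Layer 21 (z = 5.25): the r=10.5 cylinder contributes a regular 24-gon of circumradius 10.5 (area = (24/2)·10.500²·sin(360°/24) = 342.42 mm²); the sphere at (13, 14.5): section is a regular 24-gon, circumradius = √(r²−h²) = √(4²−2.25²) = 3.307 (area = (24/2)·3.307²·sin(360°/24) = 33.97 mm²); Combining (union): the 2 present regions are separate (no shared area or edge), so areas and boundary lengths simply add and each stays a separate island — area = 376.39 mm²; (whole slice rotated 55° about Z — lengths, areas and connectivity unchanged). So its area = 376.39 mm². Layer 21 is larger (376.39 vs 348.44 mm²).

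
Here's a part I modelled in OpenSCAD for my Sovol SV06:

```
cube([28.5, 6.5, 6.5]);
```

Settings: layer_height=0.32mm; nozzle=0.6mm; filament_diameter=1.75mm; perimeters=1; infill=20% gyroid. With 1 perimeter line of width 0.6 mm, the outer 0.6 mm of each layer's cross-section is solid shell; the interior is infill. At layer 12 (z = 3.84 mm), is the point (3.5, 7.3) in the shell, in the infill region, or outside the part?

outside

At z = 3.84 mm: the cube (footprint 28.5×6.5) is included at this height. Overall, the cross-section is a single solid region. The nearest boundary edge runs (28.50, 6.50)→(0.00, 6.50); distance from the point to it = 0.80 mm. The point is not inside any of the regions above, so it lies outside the cross-section (0.80 mm from the nearest boundary).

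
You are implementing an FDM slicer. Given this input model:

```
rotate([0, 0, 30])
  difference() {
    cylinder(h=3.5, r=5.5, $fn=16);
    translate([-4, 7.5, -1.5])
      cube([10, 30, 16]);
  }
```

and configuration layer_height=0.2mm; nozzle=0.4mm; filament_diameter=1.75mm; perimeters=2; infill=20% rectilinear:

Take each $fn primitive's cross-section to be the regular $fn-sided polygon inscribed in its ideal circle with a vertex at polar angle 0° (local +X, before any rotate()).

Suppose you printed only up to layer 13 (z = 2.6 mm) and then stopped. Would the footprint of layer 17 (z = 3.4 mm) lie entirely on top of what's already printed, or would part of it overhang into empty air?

entirely on top

Compare the two slices. At z = 2.6: the r=5.5 cylinder gives a regular 16-gon of circumradius 5.5 (constant along its height) (area = (16/2)·5.500²·sin(360°/16) = 92.61 mm²); the cube at (-4, 7.5) (footprint 10×30) is included at this height (area 300.00 mm²); Subtracting the remaining from the first: starting from the r=5.5 cylinder (92.61 mm²), the 10×30 cube at (-4, 7.5) misses the remaining region (no effect) — area = 92.61 mm²; (rotated 30° about Z; rotation is an isometry so areas/perimeters/island counts are preserved). At z = 3.4: the r=5.5 cylinder gives a regular 16-gon of circumradius 5.5 (constant along its height) (area = (16/2)·5.500²·sin(360°/16) = 92.61 mm²); the cube at (-4, 7.5) is present — its section is the full 10×30 rectangle (area 300.00 mm²); Taking the first minus the rest: starting from the r=5.5 cylinder (92.61 mm²), the 10×30 cube at (-4, 7.5) misses the remaining region (no effect) — area = 92.61 mm²; (whole slice rotated 30° about Z — lengths, areas and connectivity unchanged). Checking containment: the cross-section at z = 3.4 is a subset of the cross-section at z = 2.6.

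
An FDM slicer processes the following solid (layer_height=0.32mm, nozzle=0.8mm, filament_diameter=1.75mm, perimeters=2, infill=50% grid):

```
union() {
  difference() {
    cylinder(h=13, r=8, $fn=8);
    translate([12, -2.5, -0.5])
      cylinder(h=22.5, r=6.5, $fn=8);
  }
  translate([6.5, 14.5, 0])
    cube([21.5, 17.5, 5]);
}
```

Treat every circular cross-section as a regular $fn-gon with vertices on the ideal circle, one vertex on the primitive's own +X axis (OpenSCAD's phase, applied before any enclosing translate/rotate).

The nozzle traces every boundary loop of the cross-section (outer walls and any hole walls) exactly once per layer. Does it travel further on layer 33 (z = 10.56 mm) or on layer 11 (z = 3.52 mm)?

Layer 33 (z = 10.56): the r=8 cylinder gives a regular 8-gon of circumradius 8 (constant along its height) (perimeter = 2·8·8.000·sin(180°/8) = 48.98 mm); the r=6.5 cylinder at (12, -2.5) gives a regular 8-gon of circumradius 6.5 (constant along its height) (perimeter = 2·8·6.500·sin(180°/8) = 39.80 mm); Taking the first minus the rest: starting from the r=8 cylinder, the r=6.5 cylinder at (12, -2.5) partially overlaps it — only the 6.25 mm² overlap (of its 119.50 mm²) is removed, clipping the outline — boundary = 48.98 mm; the cube at (6.5, 14.5) is absent (z outside [0, 5]); Taking the union: only that combined region is present, so the union is just that shape — boundary = 48.98 mm. So its perimeter = 48.98 mm. Layer 11 (z = 3.52): the cylinder: section is a regular 8-gon, circumradius r=8 (perimeter = 2·8·8.000·sin(180°/8) = 48.98 mm); the cylinder at (12, -2.5): section is a regular 8-gon, circumradius r=6.5 (perimeter = 2·8·6.500·sin(180°/8) = 39.80 mm); After the difference (first − rest): starting from the r=8 cylinder, the r=6.5 cylinder at (12, -2.5) partially overlaps it — only the 6.25 mm² overlap (of its 119.50 mm²) is removed, clipping the outline — boundary = 48.98 mm; the 21.5×17.5 cube at (6.5, 14.5) contributes its full rectangle (perimeter 78.00 mm); Combining (union): the 2 present regions are separate (no shared area or edge), so areas and boundary lengths simply add and each stays a separate island — boundary = 126.98 mm. So its perimeter = 126.98 mm. Layer 11 is larger (126.98 vs 48.98 mm).

layer 11 (z = 3.52 mm)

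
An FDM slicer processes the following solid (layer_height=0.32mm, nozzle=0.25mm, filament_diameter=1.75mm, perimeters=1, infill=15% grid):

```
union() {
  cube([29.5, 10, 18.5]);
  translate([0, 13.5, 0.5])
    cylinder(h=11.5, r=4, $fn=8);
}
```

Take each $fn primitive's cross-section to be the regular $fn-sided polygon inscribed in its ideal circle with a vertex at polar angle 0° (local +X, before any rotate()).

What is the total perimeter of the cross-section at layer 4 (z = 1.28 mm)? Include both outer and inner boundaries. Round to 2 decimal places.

At z = 1.28 mm: the cube is present — its section is the full 29.5×10 rectangle (perimeter 79.00 mm); the r=4 cylinder at (0, 13.5) contributes a regular 8-gon of circumradius 4 (perimeter = 2·8·4.000·sin(180°/8) = 24.49 mm); Taking the union: the regions partially overlap (shared area 0.30 mm²), so the edge portions inside another operand are dropped and the merged outline is re-measured after clipping — boundary = 100.48 mm. Overall, the cross-section is a single solid region. Total boundary length (outer) = 100.48 mm.

100.48 mm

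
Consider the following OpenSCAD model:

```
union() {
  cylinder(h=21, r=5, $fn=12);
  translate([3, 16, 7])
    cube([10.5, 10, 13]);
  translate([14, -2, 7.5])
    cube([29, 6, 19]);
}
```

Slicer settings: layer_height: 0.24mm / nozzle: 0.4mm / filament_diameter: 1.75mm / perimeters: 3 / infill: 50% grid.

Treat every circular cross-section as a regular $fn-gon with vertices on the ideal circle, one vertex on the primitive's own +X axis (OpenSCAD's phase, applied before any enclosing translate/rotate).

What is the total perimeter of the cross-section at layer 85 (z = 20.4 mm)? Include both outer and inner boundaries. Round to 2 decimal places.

101.06 mm

At z = 20.4 mm: the r=5 cylinder contributes a regular 12-gon of circumradius 5 (perimeter = 2·12·5.000·sin(180°/12) = 31.06 mm); the cube at (3, 16) does not reach this height (z outside [7, 20]); the cube at (14, -2) (footprint 29×6) is included at this height (perimeter 70.00 mm); Merging all regions: the 2 present regions are separate (no shared area or edge), so areas and boundary lengths simply add and each stays a separate island — boundary = 101.06 mm. Overall, the cross-section has 2 separate islands. Total boundary length (outer) = 101.06 mm.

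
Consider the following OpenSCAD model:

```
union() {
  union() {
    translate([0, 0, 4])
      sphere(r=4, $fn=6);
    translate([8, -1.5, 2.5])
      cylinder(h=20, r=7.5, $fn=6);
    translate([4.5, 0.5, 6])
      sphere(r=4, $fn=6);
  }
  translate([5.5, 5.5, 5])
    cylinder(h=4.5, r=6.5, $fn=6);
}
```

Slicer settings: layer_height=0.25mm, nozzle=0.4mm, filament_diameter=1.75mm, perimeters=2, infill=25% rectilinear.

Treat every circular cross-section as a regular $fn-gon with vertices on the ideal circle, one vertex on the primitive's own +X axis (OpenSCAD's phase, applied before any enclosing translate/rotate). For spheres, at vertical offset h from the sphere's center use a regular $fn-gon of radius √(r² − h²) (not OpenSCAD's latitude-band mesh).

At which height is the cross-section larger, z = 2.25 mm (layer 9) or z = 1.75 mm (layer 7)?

Layer 9 (z = 2.25): the r=4 sphere slices to a regular 6-gon of circumradius 3.597 (√(r²−h²) with h=1.75 from center) (area = (6/2)·3.597²·sin(360°/6) = 33.61 mm²); the cylinder at (8, -1.5) does not reach this height (z outside [2.5, 22.5]); the r=4 sphere at (4.5, 0.5) slices to a regular 6-gon of circumradius 1.392 (√(r²−h²) with h=3.75 from center) (area = (6/2)·1.392²·sin(360°/6) = 5.03 mm²); Combining (union): the regions partially overlap — summed areas 38.65 mm² minus the doubly-counted overlap 0.13 mm² gives 38.51 mm² — area = 38.51 mm²; the cylinder at (5.5, 5.5) is absent (z outside [5, 9.5]); Combining (union): only that combined region is present, so the union is just that shape — area = 38.51 mm². So its area = 38.51 mm². Layer 7 (z = 1.75): the sphere: section is a regular 6-gon, circumradius = √(r²−h²) = √(4²−2.25²) = 3.307 (area = (6/2)·3.307²·sin(360°/6) = 28.42 mm²); the cylinder at (8, -1.5) does not reach this height (z outside [2.5, 22.5]); the sphere at (4.5, 0.5) is not intersected at this z (|z−center|=4.250 > r=4); Taking the union: only the r=4 sphere is present, so the union is just that shape — area = 28.42 mm²; the cylinder at (5.5, 5.5) does not reach this height (z outside [5, 9.5]); Combining (union): only the result so far is present, so the union is just that shape — area = 28.42 mm². So its area = 28.42 mm². Layer 9 is larger (38.51 vs 28.42 mm²).

layer 9 (z = 2.25 mm)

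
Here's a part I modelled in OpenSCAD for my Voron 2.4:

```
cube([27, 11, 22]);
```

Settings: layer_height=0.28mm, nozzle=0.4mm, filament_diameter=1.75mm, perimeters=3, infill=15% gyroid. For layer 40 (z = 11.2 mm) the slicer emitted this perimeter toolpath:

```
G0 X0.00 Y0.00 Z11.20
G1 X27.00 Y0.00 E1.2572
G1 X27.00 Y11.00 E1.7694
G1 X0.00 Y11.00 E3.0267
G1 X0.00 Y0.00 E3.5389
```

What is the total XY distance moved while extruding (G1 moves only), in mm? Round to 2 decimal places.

76.00 mm

Sum the Euclidean lengths of each G1 segment: total = 76.00 mm.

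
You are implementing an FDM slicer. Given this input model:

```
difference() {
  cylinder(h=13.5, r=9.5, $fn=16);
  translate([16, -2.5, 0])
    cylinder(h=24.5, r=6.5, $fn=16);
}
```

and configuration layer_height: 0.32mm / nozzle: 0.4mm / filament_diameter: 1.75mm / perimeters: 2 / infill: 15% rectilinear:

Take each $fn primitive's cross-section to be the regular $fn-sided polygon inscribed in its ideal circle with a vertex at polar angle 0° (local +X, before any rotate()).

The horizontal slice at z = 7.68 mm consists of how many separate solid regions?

1

At z = 7.68 mm: the r=9.5 cylinder gives a regular 16-gon of circumradius 9.5 (constant along its height); the r=6.5 cylinder at (16, -2.5) gives a regular 16-gon of circumradius 6.5 (constant along its height); After the difference (first − rest): starting from the r=9.5 cylinder, the r=6.5 cylinder at (16, -2.5) misses the remaining region (no effect) — 1 connected region. The result has 1 disconnected region.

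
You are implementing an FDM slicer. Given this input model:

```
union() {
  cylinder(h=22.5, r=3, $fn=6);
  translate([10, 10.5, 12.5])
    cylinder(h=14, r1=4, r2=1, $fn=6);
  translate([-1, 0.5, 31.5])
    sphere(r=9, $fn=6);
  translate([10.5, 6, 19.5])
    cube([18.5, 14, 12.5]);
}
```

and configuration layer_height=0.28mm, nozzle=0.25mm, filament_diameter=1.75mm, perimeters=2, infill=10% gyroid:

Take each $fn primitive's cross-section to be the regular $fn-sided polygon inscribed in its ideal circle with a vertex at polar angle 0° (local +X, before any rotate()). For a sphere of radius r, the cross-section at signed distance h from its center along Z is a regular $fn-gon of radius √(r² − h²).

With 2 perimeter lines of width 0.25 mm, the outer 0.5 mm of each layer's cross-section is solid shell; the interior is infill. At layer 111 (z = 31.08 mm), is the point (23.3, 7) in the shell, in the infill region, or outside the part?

At z = 31.08 mm: the cylinder does not reach this height (z outside [0, 22.5]); the cone at (10, 10.5) is not intersected at this z (z outside [12.5, 26.5]); the r=9 sphere at (-1, 0.5) slices to a regular 6-gon of circumradius 8.990 (√(r²−h²) with h=0.42 from center); the cube at (10.5, 6) is present — its section is the full 18.5×14 rectangle; Merging all regions: the 2 present regions are separate (no shared area or edge), so areas and boundary lengths simply add and each stays a separate island — 2 connected regions. Overall, the cross-section has 2 separate islands. The nearest boundary edge runs (29.00, 6.00)→(10.50, 6.00); distance from the point to it = 1.00 mm. (Shell/infill is judged within the island containing the point — the largest one.) The point is inside the cross-section and 1.00 mm from the nearest boundary — more than the 0.5 mm shell width (2 × 0.25), so it's in the infill interior.

infill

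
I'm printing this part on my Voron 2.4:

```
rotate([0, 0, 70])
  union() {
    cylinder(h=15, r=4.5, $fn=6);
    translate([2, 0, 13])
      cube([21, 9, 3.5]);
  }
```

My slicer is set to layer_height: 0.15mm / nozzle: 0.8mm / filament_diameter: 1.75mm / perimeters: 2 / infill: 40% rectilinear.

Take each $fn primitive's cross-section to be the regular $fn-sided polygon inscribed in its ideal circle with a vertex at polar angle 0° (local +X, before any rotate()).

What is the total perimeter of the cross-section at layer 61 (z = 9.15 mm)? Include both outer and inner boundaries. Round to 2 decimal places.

27.00 mm

At z = 9.15 mm: the r=4.5 cylinder contributes a regular 6-gon of circumradius 4.5 (perimeter = 2·6·4.500·sin(180°/6) = 27.00 mm); the cube at (2, 0) is absent (z outside [13, 16.5]); Combining (union): only the r=4.5 cylinder is present, so the union is just that shape — boundary = 27.00 mm; (whole slice rotated 70° about Z — lengths, areas and connectivity unchanged). Overall, the cross-section is a single solid region. Total boundary length (outer) = 27.00 mm.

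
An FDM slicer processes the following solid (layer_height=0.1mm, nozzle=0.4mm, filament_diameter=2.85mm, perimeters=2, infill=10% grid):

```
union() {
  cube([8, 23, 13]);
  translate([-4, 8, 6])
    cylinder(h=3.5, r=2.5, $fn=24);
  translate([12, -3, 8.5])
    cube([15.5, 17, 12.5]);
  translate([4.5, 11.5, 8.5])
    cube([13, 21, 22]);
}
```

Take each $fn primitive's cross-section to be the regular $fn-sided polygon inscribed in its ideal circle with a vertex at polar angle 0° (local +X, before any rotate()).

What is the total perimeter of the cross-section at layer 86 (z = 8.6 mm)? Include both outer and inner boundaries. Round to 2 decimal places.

164.66 mm

At z = 8.6 mm: the cube is present — its section is the full 8×23 rectangle (perimeter 62.00 mm); the r=2.5 cylinder at (-4, 8) contributes a regular 24-gon of circumradius 2.5 (perimeter = 2·24·2.500·sin(180°/24) = 15.66 mm); the cube at (12, -3) (footprint 15.5×17) is included at this height (perimeter 65.00 mm); the cube at (4.5, 11.5) is present — its section is the full 13×21 rectangle (perimeter 68.00 mm); Merging all regions: the regions partially overlap (shared area 54.00 mm²), so the edge portions inside another operand are dropped and the merged outline is re-measured after clipping — boundary = 164.66 mm. Overall, the cross-section has 2 separate islands. Total boundary length (outer) = 164.66 mm.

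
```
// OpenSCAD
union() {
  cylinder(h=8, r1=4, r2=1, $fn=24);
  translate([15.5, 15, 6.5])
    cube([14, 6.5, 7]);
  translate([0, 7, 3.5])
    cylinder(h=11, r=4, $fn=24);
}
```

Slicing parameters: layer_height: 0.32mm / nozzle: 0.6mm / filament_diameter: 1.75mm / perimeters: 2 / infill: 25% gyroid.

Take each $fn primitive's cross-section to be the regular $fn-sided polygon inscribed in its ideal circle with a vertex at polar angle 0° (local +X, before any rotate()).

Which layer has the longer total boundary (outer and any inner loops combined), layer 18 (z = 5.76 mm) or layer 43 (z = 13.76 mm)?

layer 18 (z = 5.76 mm)

Layer 18 (z = 5.76): the cone (r1=4→r2=1) has section circumradius 1.840 here — a regular 24-gon (perimeter = 2·24·1.840·sin(180°/24) = 11.53 mm); the cube at (15.5, 15) is absent (z outside [6.5, 13.5]); the r=4 cylinder at (0, 7) gives a regular 24-gon of circumradius 4 (constant along its height) (perimeter = 2·24·4.000·sin(180°/24) = 25.06 mm); Combining (union): the 2 present regions are separate (no shared area or edge), so areas and boundary lengths simply add and each stays a separate island — boundary = 36.59 mm. So its perimeter = 36.59 mm. Layer 43 (z = 13.76): the cone is not intersected at this z (z outside [0, 8]); the cube at (15.5, 15) does not reach this height (z outside [6.5, 13.5]); the cylinder at (0, 7): section is a regular 24-gon, circumradius r=4 (perimeter = 2·24·4.000·sin(180°/24) = 25.06 mm); Combining (union): only the r=4 cylinder at (0, 7) is present, so the union is just that shape — boundary = 25.06 mm. So its perimeter = 25.06 mm. Layer 18 is larger (36.59 vs 25.06 mm).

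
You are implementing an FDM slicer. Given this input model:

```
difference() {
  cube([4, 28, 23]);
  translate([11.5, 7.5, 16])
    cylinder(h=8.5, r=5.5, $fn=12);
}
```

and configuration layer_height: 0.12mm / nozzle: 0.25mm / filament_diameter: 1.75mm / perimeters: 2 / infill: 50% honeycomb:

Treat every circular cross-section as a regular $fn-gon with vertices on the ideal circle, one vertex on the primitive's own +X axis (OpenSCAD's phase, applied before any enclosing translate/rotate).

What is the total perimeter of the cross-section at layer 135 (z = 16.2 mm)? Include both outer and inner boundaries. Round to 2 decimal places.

64.00 mm

At z = 16.2 mm: the cube is present — its section is the full 4×28 rectangle (perimeter 64.00 mm); the r=5.5 cylinder at (11.5, 7.5) gives a regular 12-gon of circumradius 5.5 (constant along its height) (perimeter = 2·12·5.500·sin(180°/12) = 34.16 mm); Subtracting the remaining from the first: starting from the 4×28 cube, the r=5.5 cylinder at (11.5, 7.5) misses the remaining region (no effect) — boundary = 64.00 mm. Overall, the cross-section is a single solid region. Total boundary length (outer) = 64.00 mm.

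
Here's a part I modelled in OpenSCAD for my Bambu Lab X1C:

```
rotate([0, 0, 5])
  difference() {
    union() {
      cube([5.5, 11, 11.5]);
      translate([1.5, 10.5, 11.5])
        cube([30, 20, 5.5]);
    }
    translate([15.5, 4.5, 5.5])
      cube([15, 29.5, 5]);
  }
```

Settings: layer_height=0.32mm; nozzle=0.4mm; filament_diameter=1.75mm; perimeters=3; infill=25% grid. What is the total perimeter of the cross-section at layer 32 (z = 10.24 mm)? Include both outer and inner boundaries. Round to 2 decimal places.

33.00 mm

At z = 10.24 mm: the cube is present — its section is the full 5.5×11 rectangle (perimeter 33.00 mm); the cube at (1.5, 10.5) does not reach this height (z outside [11.5, 17]); Taking the union: only the 5.5×11 cube is present, so the union is just that shape — boundary = 33.00 mm; the cube at (15.5, 4.5) is present — its section is the full 15×29.5 rectangle (perimeter 89.00 mm); Subtracting the remaining from the first: starting from that combined region, the 15×29.5 cube at (15.5, 4.5) misses the remaining region (no effect) — boundary = 33.00 mm; (rotated 5° about Z; rotation is an isometry so areas/perimeters/island counts are preserved). Overall, the cross-section is a single solid region. Total boundary length (outer) = 33.00 mm.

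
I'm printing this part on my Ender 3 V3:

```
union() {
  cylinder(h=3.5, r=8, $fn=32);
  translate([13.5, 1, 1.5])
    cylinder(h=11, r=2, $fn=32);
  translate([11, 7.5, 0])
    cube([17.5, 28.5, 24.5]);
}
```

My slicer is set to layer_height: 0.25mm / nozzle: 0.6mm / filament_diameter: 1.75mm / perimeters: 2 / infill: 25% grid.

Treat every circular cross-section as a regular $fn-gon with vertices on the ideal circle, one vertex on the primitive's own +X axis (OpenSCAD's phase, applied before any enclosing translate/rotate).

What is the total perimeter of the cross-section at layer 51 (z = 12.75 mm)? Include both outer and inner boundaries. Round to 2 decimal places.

92.00 mm

At z = 12.75 mm: the cylinder is absent (z outside [0, 3.5]); the cylinder at (13.5, 1) is absent (z outside [1.5, 12.5]); the cube at (11, 7.5) is present — its section is the full 17.5×28.5 rectangle (perimeter 92.00 mm); Merging all regions: only the 17.5×28.5 cube at (11, 7.5) is present, so the union is just that shape — boundary = 92.00 mm. Overall, the cross-section is a single solid region. Total boundary length (outer) = 92.00 mm.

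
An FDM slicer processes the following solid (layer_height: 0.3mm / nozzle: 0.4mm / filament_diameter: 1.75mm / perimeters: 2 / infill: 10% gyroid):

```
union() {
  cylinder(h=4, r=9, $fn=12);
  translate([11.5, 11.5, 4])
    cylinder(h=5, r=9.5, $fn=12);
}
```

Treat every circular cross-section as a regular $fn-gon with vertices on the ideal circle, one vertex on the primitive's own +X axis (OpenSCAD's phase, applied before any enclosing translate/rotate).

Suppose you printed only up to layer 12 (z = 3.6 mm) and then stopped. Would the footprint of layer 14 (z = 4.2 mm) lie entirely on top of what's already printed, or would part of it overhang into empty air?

part overhangs

Compare the two slices. At z = 3.6: the r=9 cylinder gives a regular 12-gon of circumradius 9 (constant along its height) (area = (12/2)·9.000²·sin(360°/12) = 243.00 mm²); the cylinder at (11.5, 11.5) does not reach this height (z outside [4, 9]); Combining (union): only the r=9 cylinder is present, so the union is just that shape — area = 243.00 mm². At z = 4.2: the cylinder does not reach this height (z outside [0, 4]); the r=9.5 cylinder at (11.5, 11.5) contributes a regular 12-gon of circumradius 9.5 (area = (12/2)·9.500²·sin(360°/12) = 270.75 mm²); Merging all regions: only the r=9.5 cylinder at (11.5, 11.5) is present, so the union is just that shape — area = 270.75 mm². Checking containment: at z = 4.2 the cross-section extends beyond the z = 3.6 cross-section by about 260.83 mm².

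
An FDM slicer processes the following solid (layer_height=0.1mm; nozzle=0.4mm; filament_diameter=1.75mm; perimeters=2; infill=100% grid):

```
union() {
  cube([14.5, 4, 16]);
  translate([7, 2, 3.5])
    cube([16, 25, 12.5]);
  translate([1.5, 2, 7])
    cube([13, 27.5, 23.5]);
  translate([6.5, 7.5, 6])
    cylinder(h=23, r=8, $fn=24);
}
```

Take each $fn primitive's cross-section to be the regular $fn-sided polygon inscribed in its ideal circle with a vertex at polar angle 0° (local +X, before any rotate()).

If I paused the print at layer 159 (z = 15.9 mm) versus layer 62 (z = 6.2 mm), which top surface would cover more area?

layer 159 (z = 15.9 mm)

Layer 159 (z = 15.9): the cube is present — its section is the full 14.5×4 rectangle (area 58.00 mm²); the 16×25 cube at (7, 2) contributes its full rectangle (area 400.00 mm²); the cube at (1.5, 2) is present — its section is the full 13×27.5 rectangle (area 357.50 mm²); the r=8 cylinder at (6.5, 7.5) contributes a regular 24-gon of circumradius 8 (area = (24/2)·8.000²·sin(360°/24) = 198.77 mm²); Merging all regions: the regions partially overlap — summed areas 1014.27 mm² minus the doubly-counted overlap 388.12 mm² gives 626.15 mm² — area = 626.15 mm². So its area = 626.15 mm². Layer 62 (z = 6.2): the cube (footprint 14.5×4) is included at this height (area 58.00 mm²); the cube at (7, 2) is present — its section is the full 16×25 rectangle (area 400.00 mm²); the cube at (1.5, 2) is not intersected at this z (z outside [7, 30.5]); the r=8 cylinder at (6.5, 7.5) gives a regular 24-gon of circumradius 8 (constant along its height) (area = (24/2)·8.000²·sin(360°/24) = 198.77 mm²); Combining (union): the regions partially overlap — summed areas 656.77 mm² minus the doubly-counted overlap 129.42 mm² gives 527.35 mm² — area = 527.35 mm². So its area = 527.35 mm². Layer 159 is larger (626.15 vs 527.35 mm²).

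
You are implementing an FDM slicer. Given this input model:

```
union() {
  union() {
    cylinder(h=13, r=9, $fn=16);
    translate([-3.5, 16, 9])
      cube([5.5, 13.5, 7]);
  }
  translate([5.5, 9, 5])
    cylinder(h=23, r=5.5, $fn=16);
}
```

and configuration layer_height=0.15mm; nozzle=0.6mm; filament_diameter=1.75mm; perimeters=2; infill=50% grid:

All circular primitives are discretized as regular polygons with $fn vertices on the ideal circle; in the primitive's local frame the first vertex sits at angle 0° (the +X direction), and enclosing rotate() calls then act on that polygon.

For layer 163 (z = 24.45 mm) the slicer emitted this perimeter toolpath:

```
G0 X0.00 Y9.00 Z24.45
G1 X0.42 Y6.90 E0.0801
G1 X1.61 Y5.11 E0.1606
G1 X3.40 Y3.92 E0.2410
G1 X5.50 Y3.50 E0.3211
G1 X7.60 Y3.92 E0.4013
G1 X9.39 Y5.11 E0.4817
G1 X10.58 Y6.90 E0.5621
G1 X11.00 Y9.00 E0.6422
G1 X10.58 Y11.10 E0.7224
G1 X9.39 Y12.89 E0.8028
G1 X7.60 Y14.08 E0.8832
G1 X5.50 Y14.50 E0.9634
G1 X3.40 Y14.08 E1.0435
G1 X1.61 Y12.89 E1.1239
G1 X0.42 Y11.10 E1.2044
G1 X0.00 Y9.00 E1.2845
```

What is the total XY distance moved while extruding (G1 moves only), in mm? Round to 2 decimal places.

Sum the Euclidean lengths of each G1 segment: total = 34.33 mm.

34.33 mm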